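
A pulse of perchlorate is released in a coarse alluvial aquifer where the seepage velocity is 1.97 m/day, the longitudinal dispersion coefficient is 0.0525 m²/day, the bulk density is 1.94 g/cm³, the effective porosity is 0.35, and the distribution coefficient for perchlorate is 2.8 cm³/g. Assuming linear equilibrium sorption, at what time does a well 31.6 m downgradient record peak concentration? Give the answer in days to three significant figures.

265 days

Retardation factor R = 1 + ρ_b·K_d/n = 1 + 1.94 × 2.8/0.35 = 16.52.
Sorption retards both mechanisms: v_R = v/R = 0.1192 m/day, D_R = D/R = 0.003178 m²/day.
Peak time from v_R²t² + 2D_R t − x² = 0: t = (√(D_R² + v_R²x²) − D_R)/v_R².
√(D_R² + v_R²x²) = √(0.003178² + 0.1192² × 31.6²) = 3.767; v_R² = 0.01421.
t = (3.767 − 0.003178)/0.01421 = 265 days.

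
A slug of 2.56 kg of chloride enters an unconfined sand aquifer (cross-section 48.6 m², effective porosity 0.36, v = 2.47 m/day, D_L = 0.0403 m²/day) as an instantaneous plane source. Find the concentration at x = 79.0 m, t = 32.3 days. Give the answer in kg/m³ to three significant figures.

0.0322 kg/m³

For an instantaneous plane source, C(x,t) = M/(n_e·A·√(4πDt)) · exp(−(x−vt)²/(4Dt)), with n_e·A the pore (flow) area.
Plume center vt = 2.47 × 32.3 = 79.781 m, so the well at 79.0 m is 0.781 m upgradient of the peak.
√(4πDt) = 4.044 m, giving peak height M/(n_e·A·√(4πDt)) = 2.56/(0.36 × 48.6 × 4.044) = 0.03618 kg/m³.
(x−vt)²/(4Dt) = (-0.781)²/(4 × 0.0403 × 32.3) = 0.1171; exp(−0.1171) = 0.8895.
C = 0.03618 × 0.8895 = 0.0322 kg/m³.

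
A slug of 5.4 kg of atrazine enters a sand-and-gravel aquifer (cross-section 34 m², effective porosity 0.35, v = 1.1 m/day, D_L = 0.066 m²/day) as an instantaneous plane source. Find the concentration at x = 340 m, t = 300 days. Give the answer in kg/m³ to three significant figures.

0.00814 kg/m³

For an instantaneous plane source, C(x,t) = M/(n_e·A·√(4πDt)) · exp(−(x−vt)²/(4Dt)), with n_e·A the pore (flow) area.
Plume center vt = 1.1 × 300 = 330 m, so the well at 340 m is 10 m downgradient of the peak.
√(4πDt) = 15.77 m, giving peak height M/(n_e·A·√(4πDt)) = 5.4/(0.35 × 34 × 15.77) = 0.02877 kg/m³.
(x−vt)²/(4Dt) = (10)²/(4 × 0.066 × 300) = 1.263; exp(−1.263) = 0.2828.
C = 0.02877 × 0.2828 = 0.00814 kg/m³.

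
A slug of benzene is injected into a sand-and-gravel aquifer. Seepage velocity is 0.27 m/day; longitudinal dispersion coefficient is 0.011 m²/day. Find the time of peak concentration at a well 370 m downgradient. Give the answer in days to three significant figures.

1370 days

For the 1D instantaneous-source solution, setting ∂C/∂t = 0 at fixed x gives v²t² + 2Dt − x² = 0, so t = (√(D² + v²x²) − D)/v².
√(D² + v²x²) = √(0.011² + 0.27² × 370²) = 99.90; v² = 0.0729.
t = (99.90 − 0.011)/0.0729 = 1370 days (vs. the pure-advection estimate x/v = 1370 d).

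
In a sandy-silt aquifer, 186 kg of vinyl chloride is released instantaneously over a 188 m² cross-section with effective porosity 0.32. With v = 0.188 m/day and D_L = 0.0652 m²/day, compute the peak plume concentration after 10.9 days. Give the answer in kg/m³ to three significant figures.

1.03 kg/m³

The peak of an instantaneous 1D plume sits at x = vt; there the Gaussian factor is 1 and C_max = M/(n_e·A·√(4πDt)), where n_e·A is the pore area the mass is dissolved in.
√(4πDt) = √(4π × 0.0652 × 10.9) = 2.988 m, so C_max = 186/(0.32 × 188 × 2.988) = 1.03 kg/m³.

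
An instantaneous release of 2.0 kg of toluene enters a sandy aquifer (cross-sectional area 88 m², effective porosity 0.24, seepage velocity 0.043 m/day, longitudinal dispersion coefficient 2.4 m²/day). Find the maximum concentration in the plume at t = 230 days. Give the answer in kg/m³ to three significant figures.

The peak of an instantaneous 1D plume sits at x = vt; there the Gaussian factor is 1 and C_max = M/(n_e·A·√(4πDt)), where n_e·A is the pore area the mass is dissolved in.
√(4πDt) = √(4π × 2.4 × 230) = 83.29 m, so C_max = 2.0/(0.24 × 88 × 83.29) = 0.00114 kg/m³.

0.00114 kg/m³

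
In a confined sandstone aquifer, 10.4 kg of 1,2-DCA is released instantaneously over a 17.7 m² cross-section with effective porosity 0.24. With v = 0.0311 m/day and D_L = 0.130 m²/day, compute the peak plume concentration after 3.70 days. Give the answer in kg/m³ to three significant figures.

The peak of an instantaneous 1D plume sits at x = vt; there the Gaussian factor is 1 and C_max = M/(n_e·A·√(4πDt)), where n_e·A is the pore area the mass is dissolved in.
√(4πDt) = √(4π × 0.130 × 3.70) = 2.459 m, so C_max = 10.4/(0.24 × 17.7 × 2.459) = 0.996 kg/m³.

0.996 kg/m³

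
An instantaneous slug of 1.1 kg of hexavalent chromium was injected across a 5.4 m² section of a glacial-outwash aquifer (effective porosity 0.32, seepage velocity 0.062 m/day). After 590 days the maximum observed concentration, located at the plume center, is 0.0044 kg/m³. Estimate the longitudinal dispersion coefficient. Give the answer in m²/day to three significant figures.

At the plume center C_max = M/(n_e·A·√(4πDt)), so D = M²/(4πt·(n_e·A·C_max)²).
n_e·A·C_max = 0.32 × 5.4 × 0.0044 = 0.007603 kg/m.
D = 1.1²/(4π × 590 × 0.007603²) = 2.82 m²/day.

2.82 m²/day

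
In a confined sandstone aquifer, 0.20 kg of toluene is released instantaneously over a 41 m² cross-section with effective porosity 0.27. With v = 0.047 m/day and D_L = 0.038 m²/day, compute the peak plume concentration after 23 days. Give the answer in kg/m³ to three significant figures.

0.00545 kg/m³

The peak of an instantaneous 1D plume sits at x = vt; there the Gaussian factor is 1 and C_max = M/(n_e·A·√(4πDt)), where n_e·A is the pore area the mass is dissolved in.
√(4πDt) = √(4π × 0.038 × 23) = 3.314 m, so C_max = 0.20/(0.27 × 41 × 3.314) = 0.00545 kg/m³.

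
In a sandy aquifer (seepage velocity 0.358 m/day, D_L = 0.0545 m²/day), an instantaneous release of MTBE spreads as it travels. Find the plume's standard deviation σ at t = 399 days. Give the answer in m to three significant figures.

Dispersive spreading gives a Gaussian with σ² = 2Dt; advection only shifts the center.
σ = √(2 × 0.0545 × 399) = 6.59 m.

6.59 m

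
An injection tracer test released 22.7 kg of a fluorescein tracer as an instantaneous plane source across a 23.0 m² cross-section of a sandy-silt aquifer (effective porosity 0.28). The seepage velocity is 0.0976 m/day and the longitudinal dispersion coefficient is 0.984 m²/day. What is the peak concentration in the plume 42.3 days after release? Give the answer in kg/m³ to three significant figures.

0.154 kg/m³

The peak of an instantaneous 1D plume sits at x = vt; there the Gaussian factor is 1 and C_max = M/(n_e·A·√(4πDt)), where n_e·A is the pore area the mass is dissolved in.
√(4πDt) = √(4π × 0.984 × 42.3) = 22.87 m, so C_max = 22.7/(0.28 × 23.0 × 22.87) = 0.154 kg/m³.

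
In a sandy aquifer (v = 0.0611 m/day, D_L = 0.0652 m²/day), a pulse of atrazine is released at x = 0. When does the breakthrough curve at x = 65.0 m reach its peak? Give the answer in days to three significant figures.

1050 days

For the 1D instantaneous-source solution, setting ∂C/∂t = 0 at fixed x gives v²t² + 2Dt − x² = 0, so t = (√(D² + v²x²) − D)/v².
√(D² + v²x²) = √(0.0652² + 0.0611² × 65.0²) = 3.972; v² = 0.00373321.
t = (3.972 − 0.0652)/0.00373321 = 1050 days (vs. the pure-advection estimate x/v = 1060 d).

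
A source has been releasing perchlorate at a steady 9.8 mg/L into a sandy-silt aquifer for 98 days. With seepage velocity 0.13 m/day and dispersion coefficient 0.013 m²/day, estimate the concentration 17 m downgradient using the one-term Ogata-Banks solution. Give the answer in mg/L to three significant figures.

0.0373 mg/L

For a continuous step input, C/C₀ ≈ ½·erfc((x−vt)/(2√(Dt))).
vt = 0.13 × 98 = 12.74 m and 2√(Dt) = 2√(0.013 × 98) = 2.257 m.
Argument (x−vt)/(2√(Dt)) = (17 − 12.74)/2.257 = 1.887; ½·erfc(1.887) = 0.003808.
C = 9.8 × 0.003808 = 0.0373 mg/L.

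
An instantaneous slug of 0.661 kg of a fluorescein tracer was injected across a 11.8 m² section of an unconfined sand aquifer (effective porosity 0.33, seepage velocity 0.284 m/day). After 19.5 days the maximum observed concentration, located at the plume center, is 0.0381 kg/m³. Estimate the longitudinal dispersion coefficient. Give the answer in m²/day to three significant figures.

At the plume center C_max = M/(n_e·A·√(4πDt)), so D = M²/(4πt·(n_e·A·C_max)²).
n_e·A·C_max = 0.33 × 11.8 × 0.0381 = 0.1484 kg/m.
D = 0.661²/(4π × 19.5 × 0.1484²) = 0.0810 m²/day.

0.0810 m²/day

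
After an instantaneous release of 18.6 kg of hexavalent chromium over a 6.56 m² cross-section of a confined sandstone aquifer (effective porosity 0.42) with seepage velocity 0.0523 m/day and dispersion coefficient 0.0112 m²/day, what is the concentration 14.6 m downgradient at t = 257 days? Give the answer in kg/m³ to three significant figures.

For an instantaneous plane source, C(x,t) = M/(n_e·A·√(4πDt)) · exp(−(x−vt)²/(4Dt)), with n_e·A the pore (flow) area.
Plume center vt = 0.0523 × 257 = 13.4411 m, so the well at 14.6 m is 1.1589 m downgradient of the peak.
√(4πDt) = 6.014 m, giving peak height M/(n_e·A·√(4πDt)) = 18.6/(0.42 × 6.56 × 6.014) = 1.123 kg/m³.
(x−vt)²/(4Dt) = (1.1589)²/(4 × 0.0112 × 257) = 0.1166; exp(−0.1166) = 0.8899.
C = 1.123 × 0.8899 = 0.999 kg/m³.

0.999 kg/m³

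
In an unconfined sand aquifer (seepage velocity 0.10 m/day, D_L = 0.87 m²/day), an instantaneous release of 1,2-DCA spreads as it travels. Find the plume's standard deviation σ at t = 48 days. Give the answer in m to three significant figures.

9.14 m

Dispersive spreading gives a Gaussian with σ² = 2Dt; advection only shifts the center.
σ = √(2 × 0.87 × 48) = 9.14 m.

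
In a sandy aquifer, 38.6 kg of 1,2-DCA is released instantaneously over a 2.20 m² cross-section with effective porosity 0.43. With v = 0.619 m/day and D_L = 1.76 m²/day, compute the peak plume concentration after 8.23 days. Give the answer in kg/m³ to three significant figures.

The peak of an instantaneous 1D plume sits at x = vt; there the Gaussian factor is 1 and C_max = M/(n_e·A·√(4πDt)), where n_e·A is the pore area the mass is dissolved in.
√(4πDt) = √(4π × 1.76 × 8.23) = 13.49 m, so C_max = 38.6/(0.43 × 2.20 × 13.49) = 3.02 kg/m³.

3.02 kg/m³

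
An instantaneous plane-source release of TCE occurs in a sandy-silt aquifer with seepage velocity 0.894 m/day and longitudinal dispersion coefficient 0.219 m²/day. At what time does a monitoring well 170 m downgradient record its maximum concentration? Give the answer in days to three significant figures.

190 days

For the 1D instantaneous-source solution, setting ∂C/∂t = 0 at fixed x gives v²t² + 2Dt − x² = 0, so t = (√(D² + v²x²) − D)/v².
√(D² + v²x²) = √(0.219² + 0.894² × 170²) = 152.0; v² = 0.799236.
t = (152.0 − 0.219)/0.799236 = 190 days (vs. the pure-advection estimate x/v = 190 d).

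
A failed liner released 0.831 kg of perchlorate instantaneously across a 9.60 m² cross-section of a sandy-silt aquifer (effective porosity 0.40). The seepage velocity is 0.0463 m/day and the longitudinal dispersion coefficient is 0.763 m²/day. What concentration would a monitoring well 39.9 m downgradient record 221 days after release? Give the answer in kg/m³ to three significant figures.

For an instantaneous plane source, C(x,t) = M/(n_e·A·√(4πDt)) · exp(−(x−vt)²/(4Dt)), with n_e·A the pore (flow) area.
Plume center vt = 0.0463 × 221 = 10.2323 m, so the well at 39.9 m is 29.6677 m downgradient of the peak.
√(4πDt) = 46.03 m, giving peak height M/(n_e·A·√(4πDt)) = 0.831/(0.40 × 9.60 × 46.03) = 0.004701 kg/m³.
(x−vt)²/(4Dt) = (29.6677)²/(4 × 0.763 × 221) = 1.305; exp(−1.305) = 0.2712.
C = 0.004701 × 0.2712 = 0.00127 kg/m³.

0.00127 kg/m³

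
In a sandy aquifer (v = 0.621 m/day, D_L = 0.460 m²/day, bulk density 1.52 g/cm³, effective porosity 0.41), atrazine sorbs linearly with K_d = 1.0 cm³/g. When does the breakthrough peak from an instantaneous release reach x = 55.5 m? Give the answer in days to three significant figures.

Retardation factor R = 1 + ρ_b·K_d/n = 1 + 1.52 × 1.0/0.41 = 4.707.
Sorption retards both mechanisms: v_R = v/R = 0.1319 m/day, D_R = D/R = 0.09773 m²/day.
Peak time from v_R²t² + 2D_R t − x² = 0: t = (√(D_R² + v_R²x²) − D_R)/v_R².
√(D_R² + v_R²x²) = √(0.09773² + 0.1319² × 55.5²) = 7.321; v_R² = 0.01740.
t = (7.321 − 0.09773)/0.01740 = 415 days.

415 days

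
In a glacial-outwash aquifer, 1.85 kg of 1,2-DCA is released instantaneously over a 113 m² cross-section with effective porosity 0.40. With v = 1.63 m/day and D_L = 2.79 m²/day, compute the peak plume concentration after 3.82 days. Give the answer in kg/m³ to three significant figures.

0.00354 kg/m³

The peak of an instantaneous 1D plume sits at x = vt; there the Gaussian factor is 1 and C_max = M/(n_e·A·√(4πDt)), where n_e·A is the pore area the mass is dissolved in.
√(4πDt) = √(4π × 2.79 × 3.82) = 11.57 m, so C_max = 1.85/(0.40 × 113 × 11.57) = 0.00354 kg/m³.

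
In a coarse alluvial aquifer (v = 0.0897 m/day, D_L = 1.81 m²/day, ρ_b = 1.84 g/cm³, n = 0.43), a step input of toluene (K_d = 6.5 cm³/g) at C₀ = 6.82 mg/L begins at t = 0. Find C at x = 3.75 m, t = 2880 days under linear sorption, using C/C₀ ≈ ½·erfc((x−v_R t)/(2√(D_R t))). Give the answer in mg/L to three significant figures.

Retardation factor R = 1 + ρ_b·K_d/n = 1 + 1.84 × 6.5/0.43 = 28.81.
Sorption retards both mechanisms: v_R = v/R = 0.003114 m/day, D_R = D/R = 0.06283 m²/day.
v_R·t = 0.003114 × 2880 = 8.96832 m; 2√(D_R t) = 26.90 m; argument = (3.75 − 8.96832)/26.90 = -0.1940.
C = C₀ × ½·erfc(-0.1940) = 6.82 × 0.6081 = 4.15 mg/L.

4.15 mg/L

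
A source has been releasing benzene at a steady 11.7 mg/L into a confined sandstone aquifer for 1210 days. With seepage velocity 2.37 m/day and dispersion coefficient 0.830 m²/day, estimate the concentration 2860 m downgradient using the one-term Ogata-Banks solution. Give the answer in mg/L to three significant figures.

For a continuous step input, C/C₀ ≈ ½·erfc((x−vt)/(2√(Dt))).
vt = 2.37 × 1210 = 2867.7 m and 2√(Dt) = 2√(0.830 × 1210) = 63.38 m.
Argument (x−vt)/(2√(Dt)) = (2860 − 2867.7)/63.38 = -0.1215; ½·erfc(-0.1215) = 0.5682.
C = 11.7 × 0.5682 = 6.65 mg/L.

6.65 mg/L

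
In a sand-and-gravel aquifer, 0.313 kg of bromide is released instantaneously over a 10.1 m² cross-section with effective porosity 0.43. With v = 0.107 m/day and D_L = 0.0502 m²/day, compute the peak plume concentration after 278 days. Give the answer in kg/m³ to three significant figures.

0.00544 kg/m³

The peak of an instantaneous 1D plume sits at x = vt; there the Gaussian factor is 1 and C_max = M/(n_e·A·√(4πDt)), where n_e·A is the pore area the mass is dissolved in.
√(4πDt) = √(4π × 0.0502 × 278) = 13.24 m, so C_max = 0.313/(0.43 × 10.1 × 13.24) = 0.00544 kg/m³.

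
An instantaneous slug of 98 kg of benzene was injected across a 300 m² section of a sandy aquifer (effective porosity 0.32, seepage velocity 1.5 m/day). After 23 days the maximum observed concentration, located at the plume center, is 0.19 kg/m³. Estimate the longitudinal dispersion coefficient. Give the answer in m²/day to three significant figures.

At the plume center C_max = M/(n_e·A·√(4πDt)), so D = M²/(4πt·(n_e·A·C_max)²).
n_e·A·C_max = 0.32 × 300 × 0.19 = 18.24 kg/m.
D = 98²/(4π × 23 × 18.24²) = 0.0999 m²/day.

0.0999 m²/day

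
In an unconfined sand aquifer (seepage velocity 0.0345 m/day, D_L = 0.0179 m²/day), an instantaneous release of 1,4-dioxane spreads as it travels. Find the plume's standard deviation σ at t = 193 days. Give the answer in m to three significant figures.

Dispersive spreading gives a Gaussian with σ² = 2Dt; advection only shifts the center.
σ = √(2 × 0.0179 × 193) = 2.63 m.

2.63 m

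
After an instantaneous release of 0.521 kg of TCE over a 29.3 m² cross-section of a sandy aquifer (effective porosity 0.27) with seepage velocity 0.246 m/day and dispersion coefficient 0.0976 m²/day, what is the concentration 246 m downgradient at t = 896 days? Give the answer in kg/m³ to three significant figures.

For an instantaneous plane source, C(x,t) = M/(n_e·A·√(4πDt)) · exp(−(x−vt)²/(4Dt)), with n_e·A the pore (flow) area.
Plume center vt = 0.246 × 896 = 220.416 m, so the well at 246 m is 25.584 m downgradient of the peak.
√(4πDt) = 33.15 m, giving peak height M/(n_e·A·√(4πDt)) = 0.521/(0.27 × 29.3 × 33.15) = 0.001987 kg/m³.
(x−vt)²/(4Dt) = (25.584)²/(4 × 0.0976 × 896) = 1.871; exp(−1.871) = 0.1540.
C = 0.001987 × 0.1540 = 0.000306 kg/m³.

0.000306 kg/m³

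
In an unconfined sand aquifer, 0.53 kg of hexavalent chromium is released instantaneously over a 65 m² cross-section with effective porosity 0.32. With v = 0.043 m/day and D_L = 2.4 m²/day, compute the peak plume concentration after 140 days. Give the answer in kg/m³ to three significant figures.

The peak of an instantaneous 1D plume sits at x = vt; there the Gaussian factor is 1 and C_max = M/(n_e·A·√(4πDt)), where n_e·A is the pore area the mass is dissolved in.
√(4πDt) = √(4π × 2.4 × 140) = 64.98 m, so C_max = 0.53/(0.32 × 65 × 64.98) = 0.000392 kg/m³.

0.000392 kg/m³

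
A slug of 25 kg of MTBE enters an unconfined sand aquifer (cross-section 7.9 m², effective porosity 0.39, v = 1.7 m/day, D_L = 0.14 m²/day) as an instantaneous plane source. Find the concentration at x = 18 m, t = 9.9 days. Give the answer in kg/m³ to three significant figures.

1.52 kg/m³

For an instantaneous plane source, C(x,t) = M/(n_e·A·√(4πDt)) · exp(−(x−vt)²/(4Dt)), with n_e·A the pore (flow) area.
Plume center vt = 1.7 × 9.9 = 16.83 m, so the well at 18 m is 1.17 m downgradient of the peak.
√(4πDt) = 4.173 m, giving peak height M/(n_e·A·√(4πDt)) = 25/(0.39 × 7.9 × 4.173) = 1.944 kg/m³.
(x−vt)²/(4Dt) = (1.17)²/(4 × 0.14 × 9.9) = 0.2469; exp(−0.2469) = 0.7812.
C = 1.944 × 0.7812 = 1.52 kg/m³.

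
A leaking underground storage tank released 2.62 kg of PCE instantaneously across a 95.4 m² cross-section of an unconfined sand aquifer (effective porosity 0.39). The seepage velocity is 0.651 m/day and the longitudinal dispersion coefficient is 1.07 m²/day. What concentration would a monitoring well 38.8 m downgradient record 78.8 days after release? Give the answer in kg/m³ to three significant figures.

For an instantaneous plane source, C(x,t) = M/(n_e·A·√(4πDt)) · exp(−(x−vt)²/(4Dt)), with n_e·A the pore (flow) area.
Plume center vt = 0.651 × 78.8 = 51.2988 m, so the well at 38.8 m is 12.4988 m upgradient of the peak.
√(4πDt) = 32.55 m, giving peak height M/(n_e·A·√(4πDt)) = 2.62/(0.39 × 95.4 × 32.55) = 0.002163 kg/m³.
(x−vt)²/(4Dt) = (-12.4988)²/(4 × 1.07 × 78.8) = 0.4632; exp(−0.4632) = 0.6293.
C = 0.002163 × 0.6293 = 0.00136 kg/m³.

0.00136 kg/m³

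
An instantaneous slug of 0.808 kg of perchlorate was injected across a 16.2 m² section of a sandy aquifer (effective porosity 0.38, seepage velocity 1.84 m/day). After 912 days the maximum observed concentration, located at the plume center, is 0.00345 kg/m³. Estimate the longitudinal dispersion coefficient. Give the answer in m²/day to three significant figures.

At the plume center C_max = M/(n_e·A·√(4πDt)), so D = M²/(4πt·(n_e·A·C_max)²).
n_e·A·C_max = 0.38 × 16.2 × 0.00345 = 0.02124 kg/m.
D = 0.808²/(4π × 912 × 0.02124²) = 0.126 m²/day.

0.126 m²/day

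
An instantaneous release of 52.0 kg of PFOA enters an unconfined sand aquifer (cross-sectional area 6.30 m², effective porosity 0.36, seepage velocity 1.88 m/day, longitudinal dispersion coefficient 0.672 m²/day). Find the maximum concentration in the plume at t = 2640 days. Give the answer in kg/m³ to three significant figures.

The peak of an instantaneous 1D plume sits at x = vt; there the Gaussian factor is 1 and C_max = M/(n_e·A·√(4πDt)), where n_e·A is the pore area the mass is dissolved in.
√(4πDt) = √(4π × 0.672 × 2640) = 149.3 m, so C_max = 52.0/(0.36 × 6.30 × 149.3) = 0.154 kg/m³.

0.154 kg/m³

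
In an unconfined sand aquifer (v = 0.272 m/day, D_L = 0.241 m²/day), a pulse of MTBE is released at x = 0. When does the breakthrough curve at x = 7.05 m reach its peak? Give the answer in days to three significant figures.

22.9 days

For the 1D instantaneous-source solution, setting ∂C/∂t = 0 at fixed x gives v²t² + 2Dt − x² = 0, so t = (√(D² + v²x²) − D)/v².
√(D² + v²x²) = √(0.241² + 0.272² × 7.05²) = 1.933; v² = 0.073984.
t = (1.933 − 0.241)/0.073984 = 22.9 days (vs. the pure-advection estimate x/v = 25.9 d).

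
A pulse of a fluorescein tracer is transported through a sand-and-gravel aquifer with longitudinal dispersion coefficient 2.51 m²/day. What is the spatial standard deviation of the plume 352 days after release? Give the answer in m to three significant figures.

Dispersive spreading gives a Gaussian with σ² = 2Dt; advection only shifts the center.
σ = √(2 × 2.51 × 352) = 42.0 m.

42.0 m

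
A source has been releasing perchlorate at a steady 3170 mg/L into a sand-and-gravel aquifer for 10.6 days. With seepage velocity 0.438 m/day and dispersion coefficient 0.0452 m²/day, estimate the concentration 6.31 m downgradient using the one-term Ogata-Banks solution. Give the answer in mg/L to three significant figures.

140 mg/L

For a continuous step input, C/C₀ ≈ ½·erfc((x−vt)/(2√(Dt))).
vt = 0.438 × 10.6 = 4.6428 m and 2√(Dt) = 2√(0.0452 × 10.6) = 1.384 m.
Argument (x−vt)/(2√(Dt)) = (6.31 − 4.6428)/1.384 = 1.205; ½·erfc(1.205) = 0.04418.
C = 3170 × 0.04418 = 140 mg/L.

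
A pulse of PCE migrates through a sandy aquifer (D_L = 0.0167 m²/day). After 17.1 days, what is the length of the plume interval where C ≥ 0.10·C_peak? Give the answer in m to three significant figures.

3.24 m

The plume is Gaussian with σ = √(2Dt) = √(2 × 0.0167 × 17.1) = 0.7557 m.
C/C_peak = exp(−Δx²/(2σ²)) = 0.10 ⇒ Δx = σ·√(−2 ln 0.10) = 0.7557 × 2.146 = 1.622 m.
Width = 2Δx = 3.24 m.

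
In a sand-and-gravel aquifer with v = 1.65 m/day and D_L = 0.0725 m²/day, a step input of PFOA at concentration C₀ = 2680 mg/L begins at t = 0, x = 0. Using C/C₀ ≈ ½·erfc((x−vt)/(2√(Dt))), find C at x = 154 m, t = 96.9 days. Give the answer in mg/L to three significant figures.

2520 mg/L

For a continuous step input, C/C₀ ≈ ½·erfc((x−vt)/(2√(Dt))).
vt = 1.65 × 96.9 = 159.885 m and 2√(Dt) = 2√(0.0725 × 96.9) = 5.301 m.
Argument (x−vt)/(2√(Dt)) = (154 − 159.885)/5.301 = -1.110; ½·erfc(-1.110) = 0.9418.
C = 2680 × 0.9418 = 2520 mg/L.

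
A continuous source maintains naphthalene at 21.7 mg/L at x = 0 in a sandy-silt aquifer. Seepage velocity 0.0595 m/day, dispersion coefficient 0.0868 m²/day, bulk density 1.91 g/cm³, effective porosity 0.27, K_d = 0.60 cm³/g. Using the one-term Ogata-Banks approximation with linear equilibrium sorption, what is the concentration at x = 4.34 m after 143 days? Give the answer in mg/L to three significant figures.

2.30 mg/L

Retardation factor R = 1 + ρ_b·K_d/n = 1 + 1.91 × 0.60/0.27 = 5.244.
Sorption retards both mechanisms: v_R = v/R = 0.01135 m/day, D_R = D/R = 0.01655 m²/day.
v_R·t = 0.01135 × 143 = 1.62305 m; 2√(D_R t) = 3.077 m; argument = (4.34 − 1.62305)/3.077 = 0.8830.
C = C₀ × ½·erfc(0.8830) = 21.7 × 0.1059 = 2.30 mg/L.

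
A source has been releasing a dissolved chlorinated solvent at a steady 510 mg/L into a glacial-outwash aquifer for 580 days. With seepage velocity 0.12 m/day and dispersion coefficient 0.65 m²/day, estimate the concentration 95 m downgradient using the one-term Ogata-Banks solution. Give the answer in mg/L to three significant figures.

For a continuous step input, C/C₀ ≈ ½·erfc((x−vt)/(2√(Dt))).
vt = 0.12 × 580 = 69.6 m and 2√(Dt) = 2√(0.65 × 580) = 38.83 m.
Argument (x−vt)/(2√(Dt)) = (95 − 69.6)/38.83 = 0.6541; ½·erfc(0.6541) = 0.1775.
C = 510 × 0.1775 = 90.5 mg/L.

90.5 mg/L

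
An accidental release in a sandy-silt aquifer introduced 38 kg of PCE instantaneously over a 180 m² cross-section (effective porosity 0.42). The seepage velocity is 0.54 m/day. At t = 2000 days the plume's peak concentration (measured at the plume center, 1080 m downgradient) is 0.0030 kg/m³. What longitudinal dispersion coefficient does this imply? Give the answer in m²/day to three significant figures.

1.12 m²/day

At the plume center C_max = M/(n_e·A·√(4πDt)), so D = M²/(4πt·(n_e·A·C_max)²).
n_e·A·C_max = 0.42 × 180 × 0.0030 = 0.2268 kg/m.
D = 38²/(4π × 2000 × 0.2268²) = 1.12 m²/day.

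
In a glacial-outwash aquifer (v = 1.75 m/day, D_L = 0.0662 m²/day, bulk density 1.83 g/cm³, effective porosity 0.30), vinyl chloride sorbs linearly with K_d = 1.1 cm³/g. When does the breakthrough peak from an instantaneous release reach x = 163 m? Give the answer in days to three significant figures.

Retardation factor R = 1 + ρ_b·K_d/n = 1 + 1.83 × 1.1/0.30 = 7.710.
Sorption retards both mechanisms: v_R = v/R = 0.2270 m/day, D_R = D/R = 0.008586 m²/day.
Peak time from v_R²t² + 2D_R t − x² = 0: t = (√(D_R² + v_R²x²) − D_R)/v_R².
√(D_R² + v_R²x²) = √(0.008586² + 0.2270² × 163²) = 37.00; v_R² = 0.05153.
t = (37.00 − 0.008586)/0.05153 = 718 days.

718 days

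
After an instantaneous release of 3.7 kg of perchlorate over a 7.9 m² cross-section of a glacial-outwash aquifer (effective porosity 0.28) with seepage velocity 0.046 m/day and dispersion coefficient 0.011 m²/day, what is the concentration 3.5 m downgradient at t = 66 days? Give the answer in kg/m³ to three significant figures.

0.514 kg/m³

For an instantaneous plane source, C(x,t) = M/(n_e·A·√(4πDt)) · exp(−(x−vt)²/(4Dt)), with n_e·A the pore (flow) area.
Plume center vt = 0.046 × 66 = 3.036 m, so the well at 3.5 m is 0.464 m downgradient of the peak.
√(4πDt) = 3.020 m, giving peak height M/(n_e·A·√(4πDt)) = 3.7/(0.28 × 7.9 × 3.020) = 0.5539 kg/m³.
(x−vt)²/(4Dt) = (0.464)²/(4 × 0.011 × 66) = 0.07414; exp(−0.07414) = 0.9285.
C = 0.5539 × 0.9285 = 0.514 kg/m³.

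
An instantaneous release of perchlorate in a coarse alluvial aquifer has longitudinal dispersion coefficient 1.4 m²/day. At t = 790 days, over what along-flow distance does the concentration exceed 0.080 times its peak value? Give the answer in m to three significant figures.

211 m

The plume is Gaussian with σ = √(2Dt) = √(2 × 1.4 × 790) = 47.03 m.
C/C_peak = exp(−Δx²/(2σ²)) = 0.080 ⇒ Δx = σ·√(−2 ln 0.080) = 47.03 × 2.248 = 105.7 m.
Width = 2Δx = 211 m.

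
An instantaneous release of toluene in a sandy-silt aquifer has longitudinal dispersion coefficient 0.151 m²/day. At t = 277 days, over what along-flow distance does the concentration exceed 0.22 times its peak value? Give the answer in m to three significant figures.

The plume is Gaussian with σ = √(2Dt) = √(2 × 0.151 × 277) = 9.146 m.
C/C_peak = exp(−Δx²/(2σ²)) = 0.22 ⇒ Δx = σ·√(−2 ln 0.22) = 9.146 × 1.740 = 15.91 m.
Width = 2Δx = 31.8 m.

31.8 m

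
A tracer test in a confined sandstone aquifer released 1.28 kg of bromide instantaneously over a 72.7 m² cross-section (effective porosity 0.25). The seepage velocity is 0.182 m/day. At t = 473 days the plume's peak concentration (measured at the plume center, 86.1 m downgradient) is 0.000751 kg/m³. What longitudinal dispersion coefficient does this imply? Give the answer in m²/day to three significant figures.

1.48 m²/day

At the plume center C_max = M/(n_e·A·√(4πDt)), so D = M²/(4πt·(n_e·A·C_max)²).
n_e·A·C_max = 0.25 × 72.7 × 0.000751 = 0.01365 kg/m.
D = 1.28²/(4π × 473 × 0.01365²) = 1.48 m²/day.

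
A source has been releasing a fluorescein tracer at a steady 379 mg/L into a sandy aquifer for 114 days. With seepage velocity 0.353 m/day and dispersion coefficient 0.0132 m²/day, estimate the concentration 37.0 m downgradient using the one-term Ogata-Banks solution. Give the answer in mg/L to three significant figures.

For a continuous step input, C/C₀ ≈ ½·erfc((x−vt)/(2√(Dt))).
vt = 0.353 × 114 = 40.242 m and 2√(Dt) = 2√(0.0132 × 114) = 2.453 m.
Argument (x−vt)/(2√(Dt)) = (37.0 − 40.242)/2.453 = -1.322; ½·erfc(-1.322) = 0.9692.
C = 379 × 0.9692 = 367 mg/L.

367 mg/L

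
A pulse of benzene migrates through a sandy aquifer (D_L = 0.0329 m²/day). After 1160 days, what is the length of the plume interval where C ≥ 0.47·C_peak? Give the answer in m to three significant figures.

21.5 m

The plume is Gaussian with σ = √(2Dt) = √(2 × 0.0329 × 1160) = 8.737 m.
C/C_peak = exp(−Δx²/(2σ²)) = 0.47 ⇒ Δx = σ·√(−2 ln 0.47) = 8.737 × 1.229 = 10.74 m.
Width = 2Δx = 21.5 m.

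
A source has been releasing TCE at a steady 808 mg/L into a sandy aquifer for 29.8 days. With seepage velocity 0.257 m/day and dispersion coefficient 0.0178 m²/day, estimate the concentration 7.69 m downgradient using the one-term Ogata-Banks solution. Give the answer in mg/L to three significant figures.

For a continuous step input, C/C₀ ≈ ½·erfc((x−vt)/(2√(Dt))).
vt = 0.257 × 29.8 = 7.6586 m and 2√(Dt) = 2√(0.0178 × 29.8) = 1.457 m.
Argument (x−vt)/(2√(Dt)) = (7.69 − 7.6586)/1.457 = 0.02155; ½·erfc(0.02155) = 0.4878.
C = 808 × 0.4878 = 394 mg/L.

394 mg/L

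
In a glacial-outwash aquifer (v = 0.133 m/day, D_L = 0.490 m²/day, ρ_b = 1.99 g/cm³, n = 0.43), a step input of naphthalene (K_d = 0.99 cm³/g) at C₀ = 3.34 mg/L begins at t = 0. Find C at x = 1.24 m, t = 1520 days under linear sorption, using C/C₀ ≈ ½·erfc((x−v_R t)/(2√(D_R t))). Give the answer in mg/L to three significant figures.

Retardation factor R = 1 + ρ_b·K_d/n = 1 + 1.99 × 0.99/0.43 = 5.582.
Sorption retards both mechanisms: v_R = v/R = 0.02383 m/day, D_R = D/R = 0.08778 m²/day.
v_R·t = 0.02383 × 1520 = 36.2216 m; 2√(D_R t) = 23.10 m; argument = (1.24 − 36.2216)/23.10 = -1.514.
C = C₀ × ½·erfc(-1.514) = 3.34 × 0.9839 = 3.29 mg/L.

3.29 mg/L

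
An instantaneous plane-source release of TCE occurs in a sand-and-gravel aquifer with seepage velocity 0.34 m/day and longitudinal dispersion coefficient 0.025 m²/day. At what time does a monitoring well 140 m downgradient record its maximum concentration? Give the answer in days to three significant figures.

412 days

For the 1D instantaneous-source solution, setting ∂C/∂t = 0 at fixed x gives v²t² + 2Dt − x² = 0, so t = (√(D² + v²x²) − D)/v².
√(D² + v²x²) = √(0.025² + 0.34² × 140²) = 47.60; v² = 0.1156.
t = (47.60 − 0.025)/0.1156 = 412 days (vs. the pure-advection estimate x/v = 412 d).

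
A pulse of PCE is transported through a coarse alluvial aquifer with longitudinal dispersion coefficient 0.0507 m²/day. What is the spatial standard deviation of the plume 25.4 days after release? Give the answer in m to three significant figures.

1.60 m

Dispersive spreading gives a Gaussian with σ² = 2Dt; advection only shifts the center.
σ = √(2 × 0.0507 × 25.4) = 1.60 m.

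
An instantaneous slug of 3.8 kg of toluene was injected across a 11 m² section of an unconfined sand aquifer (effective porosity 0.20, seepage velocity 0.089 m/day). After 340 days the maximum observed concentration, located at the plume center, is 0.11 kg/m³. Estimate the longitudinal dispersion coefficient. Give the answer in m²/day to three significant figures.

At the plume center C_max = M/(n_e·A·√(4πDt)), so D = M²/(4πt·(n_e·A·C_max)²).
n_e·A·C_max = 0.20 × 11 × 0.11 = 0.2420 kg/m.
D = 3.8²/(4π × 340 × 0.2420²) = 0.0577 m²/day.

0.0577 m²/day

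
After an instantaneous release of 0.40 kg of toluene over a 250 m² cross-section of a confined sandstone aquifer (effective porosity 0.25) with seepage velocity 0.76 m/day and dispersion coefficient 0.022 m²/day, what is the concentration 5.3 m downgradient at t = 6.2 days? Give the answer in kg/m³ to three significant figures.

For an instantaneous plane source, C(x,t) = M/(n_e·A·√(4πDt)) · exp(−(x−vt)²/(4Dt)), with n_e·A the pore (flow) area.
Plume center vt = 0.76 × 6.2 = 4.712 m, so the well at 5.3 m is 0.588 m downgradient of the peak.
√(4πDt) = 1.309 m, giving peak height M/(n_e·A·√(4πDt)) = 0.40/(0.25 × 250 × 1.309) = 0.004889 kg/m³.
(x−vt)²/(4Dt) = (0.588)²/(4 × 0.022 × 6.2) = 0.6337; exp(−0.6337) = 0.5306.
C = 0.004889 × 0.5306 = 0.00259 kg/m³.

0.00259 kg/m³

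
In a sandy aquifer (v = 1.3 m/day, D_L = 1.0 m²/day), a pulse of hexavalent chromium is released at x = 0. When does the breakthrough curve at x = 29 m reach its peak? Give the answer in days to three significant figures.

For the 1D instantaneous-source solution, setting ∂C/∂t = 0 at fixed x gives v²t² + 2Dt − x² = 0, so t = (√(D² + v²x²) − D)/v².
√(D² + v²x²) = √(1.0² + 1.3² × 29²) = 37.71; v² = 1.69.
t = (37.71 − 1.0)/1.69 = 21.7 days (vs. the pure-advection estimate x/v = 22.3 d).

21.7 days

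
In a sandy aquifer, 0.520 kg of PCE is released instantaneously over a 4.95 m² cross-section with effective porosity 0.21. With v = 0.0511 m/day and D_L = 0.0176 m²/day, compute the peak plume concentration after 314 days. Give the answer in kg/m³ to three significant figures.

The peak of an instantaneous 1D plume sits at x = vt; there the Gaussian factor is 1 and C_max = M/(n_e·A·√(4πDt)), where n_e·A is the pore area the mass is dissolved in.
√(4πDt) = √(4π × 0.0176 × 314) = 8.333 m, so C_max = 0.520/(0.21 × 4.95 × 8.333) = 0.0600 kg/m³.

0.0600 kg/m³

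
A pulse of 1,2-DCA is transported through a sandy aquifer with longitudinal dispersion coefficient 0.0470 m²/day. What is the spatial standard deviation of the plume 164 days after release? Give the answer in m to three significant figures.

3.93 m

Dispersive spreading gives a Gaussian with σ² = 2Dt; advection only shifts the center.
σ = √(2 × 0.0470 × 164) = 3.93 m.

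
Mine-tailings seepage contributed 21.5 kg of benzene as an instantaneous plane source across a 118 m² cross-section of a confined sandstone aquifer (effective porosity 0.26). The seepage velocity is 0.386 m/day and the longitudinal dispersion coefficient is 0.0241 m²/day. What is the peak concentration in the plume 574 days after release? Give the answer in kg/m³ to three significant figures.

0.0532 kg/m³

The peak of an instantaneous 1D plume sits at x = vt; there the Gaussian factor is 1 and C_max = M/(n_e·A·√(4πDt)), where n_e·A is the pore area the mass is dissolved in.
√(4πDt) = √(4π × 0.0241 × 574) = 13.18 m, so C_max = 21.5/(0.26 × 118 × 13.18) = 0.0532 kg/m³.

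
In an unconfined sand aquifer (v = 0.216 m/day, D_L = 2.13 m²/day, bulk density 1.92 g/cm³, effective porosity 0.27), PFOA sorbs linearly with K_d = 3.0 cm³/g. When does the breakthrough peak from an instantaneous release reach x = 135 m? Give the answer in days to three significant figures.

Retardation factor R = 1 + ρ_b·K_d/n = 1 + 1.92 × 3.0/0.27 = 22.33.
Sorption retards both mechanisms: v_R = v/R = 0.009673 m/day, D_R = D/R = 0.09539 m²/day.
Peak time from v_R²t² + 2D_R t − x² = 0: t = (√(D_R² + v_R²x²) − D_R)/v_R².
√(D_R² + v_R²x²) = √(0.09539² + 0.009673² × 135²) = 1.309; v_R² = 9.357e-05.
t = (1.309 − 0.09539)/9.357e-05 = 13000 days.

13000 days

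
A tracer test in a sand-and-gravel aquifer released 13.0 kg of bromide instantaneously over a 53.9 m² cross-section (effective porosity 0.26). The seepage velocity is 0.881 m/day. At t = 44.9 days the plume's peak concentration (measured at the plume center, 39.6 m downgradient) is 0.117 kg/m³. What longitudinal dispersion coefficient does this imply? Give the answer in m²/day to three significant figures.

0.111 m²/day

At the plume center C_max = M/(n_e·A·√(4πDt)), so D = M²/(4πt·(n_e·A·C_max)²).
n_e·A·C_max = 0.26 × 53.9 × 0.117 = 1.640 kg/m.
D = 13.0²/(4π × 44.9 × 1.640²) = 0.111 m²/day.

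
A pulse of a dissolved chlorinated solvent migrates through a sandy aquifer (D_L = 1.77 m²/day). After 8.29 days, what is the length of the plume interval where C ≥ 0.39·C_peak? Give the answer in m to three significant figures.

14.9 m

The plume is Gaussian with σ = √(2Dt) = √(2 × 1.77 × 8.29) = 5.417 m.
C/C_peak = exp(−Δx²/(2σ²)) = 0.39 ⇒ Δx = σ·√(−2 ln 0.39) = 5.417 × 1.372 = 7.432 m.
Width = 2Δx = 14.9 m.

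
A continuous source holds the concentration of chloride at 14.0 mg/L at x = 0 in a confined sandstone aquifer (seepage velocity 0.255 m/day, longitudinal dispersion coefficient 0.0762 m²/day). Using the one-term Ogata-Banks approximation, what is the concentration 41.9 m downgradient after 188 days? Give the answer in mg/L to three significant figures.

For a continuous step input, C/C₀ ≈ ½·erfc((x−vt)/(2√(Dt))).
vt = 0.255 × 188 = 47.94 m and 2√(Dt) = 2√(0.0762 × 188) = 7.570 m.
Argument (x−vt)/(2√(Dt)) = (41.9 − 47.94)/7.570 = -0.7979; ½·erfc(-0.7979) = 0.8704.
C = 14.0 × 0.8704 = 12.2 mg/L.

12.2 mg/L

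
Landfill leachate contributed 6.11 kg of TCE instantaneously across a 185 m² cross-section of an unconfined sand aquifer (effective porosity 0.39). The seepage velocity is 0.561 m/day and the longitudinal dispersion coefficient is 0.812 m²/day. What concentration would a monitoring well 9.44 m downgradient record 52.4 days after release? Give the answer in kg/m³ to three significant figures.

For an instantaneous plane source, C(x,t) = M/(n_e·A·√(4πDt)) · exp(−(x−vt)²/(4Dt)), with n_e·A the pore (flow) area.
Plume center vt = 0.561 × 52.4 = 29.3964 m, so the well at 9.44 m is 19.9564 m upgradient of the peak.
√(4πDt) = 23.12 m, giving peak height M/(n_e·A·√(4πDt)) = 6.11/(0.39 × 185 × 23.12) = 0.003663 kg/m³.
(x−vt)²/(4Dt) = (-19.9564)²/(4 × 0.812 × 52.4) = 2.340; exp(−2.340) = 0.09633.
C = 0.003663 × 0.09633 = 0.000353 kg/m³.

0.000353 kg/m³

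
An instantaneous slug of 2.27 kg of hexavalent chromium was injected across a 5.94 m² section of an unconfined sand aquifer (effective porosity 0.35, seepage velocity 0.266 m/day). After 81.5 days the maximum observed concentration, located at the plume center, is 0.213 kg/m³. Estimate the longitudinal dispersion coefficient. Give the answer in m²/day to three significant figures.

0.0257 m²/day

At the plume center C_max = M/(n_e·A·√(4πDt)), so D = M²/(4πt·(n_e·A·C_max)²).
n_e·A·C_max = 0.35 × 5.94 × 0.213 = 0.4428 kg/m.
D = 2.27²/(4π × 81.5 × 0.4428²) = 0.0257 m²/day.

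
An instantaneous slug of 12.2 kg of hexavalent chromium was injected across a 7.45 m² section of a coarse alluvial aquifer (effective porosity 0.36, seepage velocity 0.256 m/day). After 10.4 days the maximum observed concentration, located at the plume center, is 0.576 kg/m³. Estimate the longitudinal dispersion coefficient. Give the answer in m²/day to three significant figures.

At the plume center C_max = M/(n_e·A·√(4πDt)), so D = M²/(4πt·(n_e·A·C_max)²).
n_e·A·C_max = 0.36 × 7.45 × 0.576 = 1.545 kg/m.
D = 12.2²/(4π × 10.4 × 1.545²) = 0.477 m²/day.

0.477 m²/day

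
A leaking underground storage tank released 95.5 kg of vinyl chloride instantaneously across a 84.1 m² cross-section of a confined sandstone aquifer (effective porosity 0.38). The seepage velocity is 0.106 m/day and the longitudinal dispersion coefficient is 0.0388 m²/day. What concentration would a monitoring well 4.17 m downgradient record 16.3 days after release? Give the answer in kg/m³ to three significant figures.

For an instantaneous plane source, C(x,t) = M/(n_e·A·√(4πDt)) · exp(−(x−vt)²/(4Dt)), with n_e·A the pore (flow) area.
Plume center vt = 0.106 × 16.3 = 1.7278 m, so the well at 4.17 m is 2.4422 m downgradient of the peak.
√(4πDt) = 2.819 m, giving peak height M/(n_e·A·√(4πDt)) = 95.5/(0.38 × 84.1 × 2.819) = 1.060 kg/m³.
(x−vt)²/(4Dt) = (2.4422)²/(4 × 0.0388 × 16.3) = 2.358; exp(−2.358) = 0.09461.
C = 1.060 × 0.09461 = 0.100 kg/m³.

0.100 kg/m³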